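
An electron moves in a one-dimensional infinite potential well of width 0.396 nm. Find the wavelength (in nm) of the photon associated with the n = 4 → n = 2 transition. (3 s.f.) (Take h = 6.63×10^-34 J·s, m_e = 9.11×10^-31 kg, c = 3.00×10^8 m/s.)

E_1 = h²/(8m_eL²) = 3.846×10^-19 J, so ΔE = (4² − 2²)E_1 = 4.615×10^-18 J.
λ = hc/ΔE = (6.63×10^-34·3.00×10^8)/4.615×10^-18 = 4.31×10^-8 m = 43.1 nm.

λ = 43.1 nm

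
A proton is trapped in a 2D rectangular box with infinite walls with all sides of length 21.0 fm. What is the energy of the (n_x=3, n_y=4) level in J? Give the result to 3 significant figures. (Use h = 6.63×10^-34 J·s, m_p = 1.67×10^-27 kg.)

For a 2D rectangular well E = (h²/8m_p)·Σ n_i²/L_i² = (6.63×10^-34)²/(8·1.67×10^-27) · [3²/(21.0 fm)² + 4²/(21.0 fm)²].
Evaluating gives E = 1.87×10^-12 J.

E = 1.87×10^-12 J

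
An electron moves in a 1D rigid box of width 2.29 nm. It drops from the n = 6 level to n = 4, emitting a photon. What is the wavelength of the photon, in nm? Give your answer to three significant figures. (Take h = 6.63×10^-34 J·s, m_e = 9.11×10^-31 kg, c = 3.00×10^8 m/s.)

E_1 = h²/(8m_eL²) = 1.150×10^-20 J, so ΔE = (6² − 4²)E_1 = 2.300×10^-19 J.
λ = hc/ΔE = (6.63×10^-34·3.00×10^8)/2.300×10^-19 = 8.65×10^-7 m = 865 nm.

λ = 865 nm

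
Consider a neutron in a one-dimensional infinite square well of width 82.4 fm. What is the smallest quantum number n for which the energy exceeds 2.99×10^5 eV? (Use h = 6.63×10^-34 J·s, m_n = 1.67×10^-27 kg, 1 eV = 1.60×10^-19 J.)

E_1 = h²/(8m_nL²) = 4.846×10^-15 J = 3.029×10^4 eV.
Need n² > 2.99×10^5/3.029×10^4 = 9.871, i.e. n > 3.142.
The smallest integer satisfying this is n = 4.

n = 4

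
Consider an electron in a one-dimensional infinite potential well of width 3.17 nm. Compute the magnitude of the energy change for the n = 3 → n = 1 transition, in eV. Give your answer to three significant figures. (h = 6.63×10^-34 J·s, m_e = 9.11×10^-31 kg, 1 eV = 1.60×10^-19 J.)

|ΔE| = 0.300 eV

E_1 = h²/(8m_eL²) = 6.002×10^-21 J.
|ΔE| = |3² − 1²|·E_1 = 8·6.002×10^-21 J = 4.802×10^-20 J = 0.300 eV.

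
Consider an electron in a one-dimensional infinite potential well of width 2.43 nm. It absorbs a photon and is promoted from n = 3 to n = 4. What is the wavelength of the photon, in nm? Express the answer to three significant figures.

λ = 2.78×10^3 nm

E_1 = h²/(8m_eL²) = 1.020×10^-20 J, so ΔE = (4² − 3²)E_1 = 7.140×10^-20 J.
λ = hc/ΔE = (6.626×10^-34·2.998×10^8)/7.140×10^-20 = 2.78×10^-6 m = 2.78×10^3 nm.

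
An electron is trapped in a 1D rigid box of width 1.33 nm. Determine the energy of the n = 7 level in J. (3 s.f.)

For an infinite well E_n = n²h²/(8m_eL²), so E_1 = h²/(8m_eL²) = (6.626×10^-34)²/(8·9.109×10^-31·(1.33×10^-9 m)²) = 3.406×10^-20 J.
Then E_7 = 7²·E_1 = 49·3.406×10^-20 J = 1.67×10^-18 J.

E_7 = 1.67×10^-18 J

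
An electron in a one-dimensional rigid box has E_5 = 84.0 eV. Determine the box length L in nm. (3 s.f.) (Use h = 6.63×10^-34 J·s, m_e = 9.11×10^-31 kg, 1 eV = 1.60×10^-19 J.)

From E_n = n²h²/(8m_eL²), L = n·h/√(8m_eE_n).
E_5 = 84.0 eV = 1.344×10^-17 J, so L = 5·6.63×10^-34/√(8·9.11×10^-31·1.344×10^-17) = 3.35×10^-10 m = 0.335 nm.

L = 0.335 nm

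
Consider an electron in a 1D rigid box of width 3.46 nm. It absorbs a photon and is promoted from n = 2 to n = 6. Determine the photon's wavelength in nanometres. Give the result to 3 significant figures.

λ = 1.23×10^3 nm

E_1 = h²/(8m_eL²) = 5.033×10^-21 J, so ΔE = (6² − 2²)E_1 = 1.611×10^-19 J.
λ = hc/ΔE = (6.626×10^-34·2.998×10^8)/1.611×10^-19 = 1.23×10^-6 m = 1.23×10^3 nm.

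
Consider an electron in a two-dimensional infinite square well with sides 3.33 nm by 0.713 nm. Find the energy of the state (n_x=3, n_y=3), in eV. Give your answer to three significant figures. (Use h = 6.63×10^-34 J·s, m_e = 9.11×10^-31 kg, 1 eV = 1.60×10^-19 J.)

For a 2D rectangular well E = (h²/8m_e)·Σ n_i²/L_i² = (6.63×10^-34)²/(8·9.11×10^-31) · [3²/(3.33 nm)² + 3²/(0.713 nm)²].
Evaluating gives E = 1.117×10^-18 J = 6.98 eV.

E = 6.98 eV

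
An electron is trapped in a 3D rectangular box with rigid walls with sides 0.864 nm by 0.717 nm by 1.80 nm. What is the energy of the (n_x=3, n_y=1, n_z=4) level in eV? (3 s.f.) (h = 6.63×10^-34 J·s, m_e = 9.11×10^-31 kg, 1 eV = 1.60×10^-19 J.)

E = 7.14 eV

For a 3D rectangular well E = (h²/8m_e)·Σ n_i²/L_i² = (6.63×10^-34)²/(8·9.11×10^-31) · [3²/(0.864 nm)² + 1²/(0.717 nm)² + 4²/(1.80 nm)²].
Evaluating gives E = 1.142×10^-18 J = 7.14 eV.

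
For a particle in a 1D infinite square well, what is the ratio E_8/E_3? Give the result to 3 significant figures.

7.11

E_n ∝ n², so E_8/E_3 = 8²/3² = 64/9 = 7.11.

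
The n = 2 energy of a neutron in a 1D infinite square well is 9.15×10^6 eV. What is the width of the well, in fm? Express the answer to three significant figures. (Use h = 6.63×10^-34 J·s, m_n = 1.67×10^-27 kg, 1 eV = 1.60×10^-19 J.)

From E_n = n²h²/(8m_nL²), L = n·h/√(8m_nE_n).
E_2 = 9.15×10^6 eV = 1.464×10^-12 J, so L = 2·6.63×10^-34/√(8·1.67×10^-27·1.464×10^-12) = 9.48×10^-15 m = 9.48 fm.

L = 9.48 fm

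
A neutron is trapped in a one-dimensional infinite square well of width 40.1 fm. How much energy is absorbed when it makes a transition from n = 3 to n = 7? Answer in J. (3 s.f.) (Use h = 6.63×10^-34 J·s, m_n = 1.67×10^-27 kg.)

E_1 = h²/(8m_nL²) = 2.046×10^-14 J.
|ΔE| = |3² − 7²|·E_1 = 40·2.046×10^-14 J = 8.18×10^-13 J.

|ΔE| = 8.18×10^-13 J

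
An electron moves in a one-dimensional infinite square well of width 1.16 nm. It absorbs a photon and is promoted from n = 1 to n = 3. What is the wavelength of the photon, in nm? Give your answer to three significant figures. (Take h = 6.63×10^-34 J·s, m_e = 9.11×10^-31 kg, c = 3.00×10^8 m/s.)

E_1 = h²/(8m_eL²) = 4.482×10^-20 J, so ΔE = (3² − 1²)E_1 = 3.586×10^-19 J.
λ = hc/ΔE = (6.63×10^-34·3.00×10^8)/3.586×10^-19 = 5.55×10^-7 m = 555 nm.

λ = 555 nm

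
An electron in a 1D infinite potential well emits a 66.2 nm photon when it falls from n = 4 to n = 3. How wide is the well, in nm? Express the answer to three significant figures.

The photon carries ΔE = hc/λ = 6.626×10^-34·2.998×10^8/6.62×10^-8 m = 3.001×10^-18 J.
Since ΔE = (4² − 3²)E_1, E_1 = 4.287×10^-19 J, and L = h/√(8m_eE_1) = 3.75×10^-10 m = 0.375 nm.

L = 0.375 nm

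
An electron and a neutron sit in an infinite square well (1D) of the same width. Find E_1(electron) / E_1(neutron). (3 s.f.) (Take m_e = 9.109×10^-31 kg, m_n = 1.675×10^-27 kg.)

E_n ∝ 1/m at fixed n and L, so the ratio is m_n/m_e = 1.675×10^-27/9.109×10^-31 = 1.84×10^3.

1.84×10^3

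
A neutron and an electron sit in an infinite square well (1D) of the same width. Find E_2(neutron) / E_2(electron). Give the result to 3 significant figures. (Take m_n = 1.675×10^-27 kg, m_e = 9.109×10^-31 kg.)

E_n ∝ 1/m at fixed n and L, so the ratio is m_e/m_n = 9.109×10^-31/1.675×10^-27 = 5.44×10^-4.

5.44×10^-4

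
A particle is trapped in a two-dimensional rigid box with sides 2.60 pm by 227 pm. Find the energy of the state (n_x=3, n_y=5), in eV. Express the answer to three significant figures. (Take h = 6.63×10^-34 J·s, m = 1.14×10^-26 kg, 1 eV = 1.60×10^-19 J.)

E = 40.1 eV

For a 2D rectangular well E = (h²/8m)·Σ n_i²/L_i² = (6.63×10^-34)²/(8·1.14×10^-26) · [3²/(2.60 pm)² + 5²/(227 pm)²].
Evaluating gives E = 6.419×10^-18 J = 40.1 eV.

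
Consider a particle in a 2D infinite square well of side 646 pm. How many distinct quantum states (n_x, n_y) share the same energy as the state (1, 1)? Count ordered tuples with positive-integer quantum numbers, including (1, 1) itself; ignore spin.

The level has n_x² + n_y² = 2. The ordered positive-integer solutions are (1, 1).
That gives 1 state.

degeneracy = 1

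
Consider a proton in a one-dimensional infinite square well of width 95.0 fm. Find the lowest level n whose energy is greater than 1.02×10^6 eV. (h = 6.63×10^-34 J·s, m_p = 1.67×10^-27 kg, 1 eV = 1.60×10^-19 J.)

E_1 = h²/(8m_pL²) = 3.646×10^-15 J = 2.279×10^4 eV.
Need n² > 1.02×10^6/2.279×10^4 = 44.76, i.e. n > 6.690.
The smallest integer satisfying this is n = 7.

n = 7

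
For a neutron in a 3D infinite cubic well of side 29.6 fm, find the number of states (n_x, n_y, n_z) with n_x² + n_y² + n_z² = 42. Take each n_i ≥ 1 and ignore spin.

The level has n_x² + n_y² + n_z² = 42. The ordered positive-integer solutions are (1, 4, 5), (1, 5, 4), (4, 1, 5), (4, 5, 1), (5, 1, 4), (5, 4, 1).
That gives 6 states.

degeneracy = 6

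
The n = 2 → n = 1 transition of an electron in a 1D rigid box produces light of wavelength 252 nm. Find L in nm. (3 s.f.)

L = 0.479 nm

The photon carries ΔE = hc/λ = 6.626×10^-34·2.998×10^8/2.52×10^-7 m = 7.883×10^-19 J.
Since ΔE = (2² − 1²)E_1, E_1 = 2.628×10^-19 J, and L = h/√(8m_eE_1) = 4.79×10^-10 m = 0.479 nm.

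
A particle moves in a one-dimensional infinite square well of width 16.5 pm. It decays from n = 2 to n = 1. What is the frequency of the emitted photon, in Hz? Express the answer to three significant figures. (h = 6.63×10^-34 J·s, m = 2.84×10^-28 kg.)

f = 3.22×10^15 Hz

E_1 = h²/(8mL²) = 7.106×10^-19 J and ΔE = (2² − 1²)E_1 = 2.132×10^-18 J.
f = ΔE/h = 2.132×10^-18/6.63×10^-34 = 3.22×10^15 Hz.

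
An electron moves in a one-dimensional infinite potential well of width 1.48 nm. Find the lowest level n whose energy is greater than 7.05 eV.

E_1 = h²/(8m_eL²) = 2.751×10^-20 J = 0.1717 eV.
Need n² > 7.05/0.1717 = 41.06, i.e. n > 6.408.
The smallest integer satisfying this is n = 7.

n = 7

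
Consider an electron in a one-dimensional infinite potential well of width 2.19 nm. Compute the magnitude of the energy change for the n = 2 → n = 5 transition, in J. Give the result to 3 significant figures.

|ΔE| = 2.64×10^-19 J

E_1 = h²/(8m_eL²) = 1.256×10^-20 J.
|ΔE| = |2² − 5²|·E_1 = 21·1.256×10^-20 J = 2.64×10^-19 J.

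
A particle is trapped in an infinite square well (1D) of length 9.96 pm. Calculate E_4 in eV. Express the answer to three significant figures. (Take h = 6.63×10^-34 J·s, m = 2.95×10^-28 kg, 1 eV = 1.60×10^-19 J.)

For an infinite well E_n = n²h²/(8mL²), so E_1 = h²/(8mL²) = (6.63×10^-34)²/(8·2.95×10^-28·(9.96×10^-12 m)²) = 1.878×10^-18 J.
Then E_4 = 4²·E_1 = 16·1.878×10^-18 J = 3.005×10^-17 J.
Converting, E_4 = 3.005×10^-17 J / (1.60×10^-19 J/eV) = 188 eV.

E_4 = 188 eV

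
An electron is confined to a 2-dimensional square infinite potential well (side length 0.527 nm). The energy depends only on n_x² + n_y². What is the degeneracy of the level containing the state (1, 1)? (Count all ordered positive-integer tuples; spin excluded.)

degeneracy = 1

The level has n_x² + n_y² = 2. The ordered positive-integer solutions are (1, 1).
That gives 1 state.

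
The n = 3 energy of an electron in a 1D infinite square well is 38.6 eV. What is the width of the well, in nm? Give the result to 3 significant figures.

L = 0.296 nm

From E_n = n²h²/(8m_eL²), L = n·h/√(8m_eE_n).
E_3 = 38.6 eV = 6.184×10^-18 J, so L = 3·6.626×10^-34/√(8·9.109×10^-31·6.184×10^-18) = 2.96×10^-10 m = 0.296 nm.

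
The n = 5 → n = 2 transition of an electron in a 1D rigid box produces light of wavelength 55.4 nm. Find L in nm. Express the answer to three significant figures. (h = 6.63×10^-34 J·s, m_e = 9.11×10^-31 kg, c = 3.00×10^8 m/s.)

The photon carries ΔE = hc/λ = 6.63×10^-34·3.00×10^8/5.54×10^-8 m = 3.590×10^-18 J.
Since ΔE = (5² − 2²)E_1, E_1 = 1.710×10^-19 J, and L = h/√(8m_eE_1) = 5.94×10^-10 m = 0.594 nm.

L = 0.594 nm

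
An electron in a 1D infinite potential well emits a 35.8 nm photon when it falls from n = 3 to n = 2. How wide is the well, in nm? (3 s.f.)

L = 0.233 nm

The photon carries ΔE = hc/λ = 6.626×10^-34·2.998×10^8/3.58×10^-8 m = 5.549×10^-18 J.
Since ΔE = (3² − 2²)E_1, E_1 = 1.110×10^-18 J, and L = h/√(8m_eE_1) = 2.33×10^-10 m = 0.233 nm.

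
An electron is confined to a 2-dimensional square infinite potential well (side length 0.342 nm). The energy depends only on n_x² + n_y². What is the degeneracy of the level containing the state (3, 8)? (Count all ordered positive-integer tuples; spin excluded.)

The level has n_x² + n_y² = 73. The ordered positive-integer solutions are (3, 8), (8, 3).
That gives 2 states.

degeneracy = 2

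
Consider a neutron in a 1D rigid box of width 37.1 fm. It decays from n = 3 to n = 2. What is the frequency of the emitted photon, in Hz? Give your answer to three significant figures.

f = 1.80×10^20 Hz

E_1 = h²/(8m_nL²) = 2.380×10^-14 J and ΔE = (3² − 2²)E_1 = 1.190×10^-13 J.
f = ΔE/h = 1.190×10^-13/6.626×10^-34 = 1.80×10^20 Hz.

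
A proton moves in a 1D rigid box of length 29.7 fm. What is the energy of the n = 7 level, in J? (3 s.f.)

E_7 = 1.82×10^-12 J

For an infinite well E_n = n²h²/(8m_pL²), so E_1 = h²/(8m_pL²) = (6.626×10^-34)²/(8·1.673×10^-27·(2.97×10^-14 m)²) = 3.719×10^-14 J.
Then E_7 = 7²·E_1 = 49·3.719×10^-14 J = 1.82×10^-12 J.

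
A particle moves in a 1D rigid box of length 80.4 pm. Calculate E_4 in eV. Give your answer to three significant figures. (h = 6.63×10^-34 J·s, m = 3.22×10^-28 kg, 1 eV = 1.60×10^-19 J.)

E_4 = 2.64 eV

For an infinite well E_n = n²h²/(8mL²), so E_1 = h²/(8mL²) = (6.63×10^-34)²/(8·3.22×10^-28·(8.04×10^-11 m)²) = 2.640×10^-20 J.
Then E_4 = 4²·E_1 = 16·2.640×10^-20 J = 4.224×10^-19 J.
Converting, E_4 = 4.224×10^-19 J / (1.60×10^-19 J/eV) = 2.64 eV.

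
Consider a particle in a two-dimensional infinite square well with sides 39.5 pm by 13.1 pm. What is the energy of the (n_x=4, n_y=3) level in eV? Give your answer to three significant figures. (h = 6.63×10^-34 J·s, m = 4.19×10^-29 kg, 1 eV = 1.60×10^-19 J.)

E = 514 eV

For a 2D rectangular well E = (h²/8m)·Σ n_i²/L_i² = (6.63×10^-34)²/(8·4.19×10^-29) · [4²/(39.5 pm)² + 3²/(13.1 pm)²].
Evaluating gives E = 8.222×10^-17 J = 514 eV.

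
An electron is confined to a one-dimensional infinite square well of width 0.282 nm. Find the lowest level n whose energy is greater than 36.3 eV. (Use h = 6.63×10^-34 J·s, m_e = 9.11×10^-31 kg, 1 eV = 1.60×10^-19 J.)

E_1 = h²/(8m_eL²) = 7.584×10^-19 J = 4.740 eV.
Need n² > 36.3/4.740 = 7.658, i.e. n > 2.767.
The smallest integer satisfying this is n = 3.

n = 3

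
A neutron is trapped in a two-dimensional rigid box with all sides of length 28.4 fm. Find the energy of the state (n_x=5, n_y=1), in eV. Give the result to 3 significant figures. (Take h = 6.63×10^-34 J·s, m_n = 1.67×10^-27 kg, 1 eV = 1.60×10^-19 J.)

E = 6.63×10^6 eV

For a 2D rectangular well E = (h²/8m_n)·Σ n_i²/L_i² = (6.63×10^-34)²/(8·1.67×10^-27) · [5²/(28.4 fm)² + 1²/(28.4 fm)²].
Evaluating gives E = 1.061×10^-12 J = 6.63×10^6 eV.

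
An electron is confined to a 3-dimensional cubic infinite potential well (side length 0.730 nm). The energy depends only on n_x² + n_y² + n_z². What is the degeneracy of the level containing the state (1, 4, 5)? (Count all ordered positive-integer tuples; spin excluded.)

The level has n_x² + n_y² + n_z² = 42. The ordered positive-integer solutions are (1, 4, 5), (1, 5, 4), (4, 1, 5), (4, 5, 1), (5, 1, 4), (5, 4, 1).
That gives 6 states.

degeneracy = 6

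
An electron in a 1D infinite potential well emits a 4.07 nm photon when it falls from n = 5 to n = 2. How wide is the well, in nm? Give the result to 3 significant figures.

The photon carries ΔE = hc/λ = 6.626×10^-34·2.998×10^8/4.07×10^-9 m = 4.881×10^-17 J.
Since ΔE = (5² − 2²)E_1, E_1 = 2.324×10^-18 J, and L = h/√(8m_eE_1) = 1.61×10^-10 m = 0.161 nm.

L = 0.161 nm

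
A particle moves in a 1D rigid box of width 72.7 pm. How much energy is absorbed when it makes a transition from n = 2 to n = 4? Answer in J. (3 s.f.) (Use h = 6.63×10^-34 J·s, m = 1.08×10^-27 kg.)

E_1 = h²/(8mL²) = 9.626×10^-21 J.
|ΔE| = |2² − 4²|·E_1 = 12·9.626×10^-21 J = 1.16×10^-19 J.

|ΔE| = 1.16×10^-19 J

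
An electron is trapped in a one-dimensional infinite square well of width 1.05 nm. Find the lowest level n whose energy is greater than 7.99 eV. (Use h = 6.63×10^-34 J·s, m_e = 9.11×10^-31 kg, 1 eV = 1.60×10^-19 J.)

E_1 = h²/(8m_eL²) = 5.471×10^-20 J = 0.3419 eV.
Need n² > 7.99/0.3419 = 23.37, i.e. n > 4.834.
The smallest integer satisfying this is n = 5.

n = 5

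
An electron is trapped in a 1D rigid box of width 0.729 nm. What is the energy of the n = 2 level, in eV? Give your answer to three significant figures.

E_2 = 2.83 eV

For an infinite well E_n = n²h²/(8m_eL²), so E_1 = h²/(8m_eL²) = (6.626×10^-34)²/(8·9.109×10^-31·(7.29×10^-10 m)²) = 1.134×10^-19 J.
Then E_2 = 2²·E_1 = 4·1.134×10^-19 J = 4.536×10^-19 J.
Converting, E_2 = 4.536×10^-19 J / (1.602×10^-19 J/eV) = 2.83 eV.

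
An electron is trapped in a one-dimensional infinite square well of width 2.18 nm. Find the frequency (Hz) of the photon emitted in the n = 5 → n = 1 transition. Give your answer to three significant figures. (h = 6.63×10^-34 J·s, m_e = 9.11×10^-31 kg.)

f = 4.59×10^14 Hz

E_1 = h²/(8m_eL²) = 1.269×10^-20 J and ΔE = (5² − 1²)E_1 = 3.046×10^-19 J.
f = ΔE/h = 3.046×10^-19/6.63×10^-34 = 4.59×10^14 Hz.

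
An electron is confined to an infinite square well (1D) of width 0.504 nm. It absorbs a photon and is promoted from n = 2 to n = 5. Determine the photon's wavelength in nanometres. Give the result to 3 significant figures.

E_1 = h²/(8m_eL²) = 2.372×10^-19 J, so ΔE = (5² − 2²)E_1 = 4.981×10^-18 J.
λ = hc/ΔE = (6.626×10^-34·2.998×10^8)/4.981×10^-18 = 3.99×10^-8 m = 39.9 nm.

λ = 39.9 nm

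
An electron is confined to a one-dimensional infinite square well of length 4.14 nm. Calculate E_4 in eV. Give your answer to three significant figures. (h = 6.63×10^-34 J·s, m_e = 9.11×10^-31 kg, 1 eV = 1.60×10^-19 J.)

E_4 = 0.352 eV

For an infinite well E_n = n²h²/(8m_eL²), so E_1 = h²/(8m_eL²) = (6.63×10^-34)²/(8·9.11×10^-31·(4.14×10^-9 m)²) = 3.519×10^-21 J.
Then E_4 = 4²·E_1 = 16·3.519×10^-21 J = 5.630×10^-20 J.
Converting, E_4 = 5.630×10^-20 J / (1.60×10^-19 J/eV) = 0.352 eV.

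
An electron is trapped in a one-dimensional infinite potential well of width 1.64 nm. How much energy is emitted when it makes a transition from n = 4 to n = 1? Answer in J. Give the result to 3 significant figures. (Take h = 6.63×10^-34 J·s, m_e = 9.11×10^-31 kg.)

E_1 = h²/(8m_eL²) = 2.242×10^-20 J.
|ΔE| = |4² − 1²|·E_1 = 15·2.242×10^-20 J = 3.36×10^-19 J.

|ΔE| = 3.36×10^-19 J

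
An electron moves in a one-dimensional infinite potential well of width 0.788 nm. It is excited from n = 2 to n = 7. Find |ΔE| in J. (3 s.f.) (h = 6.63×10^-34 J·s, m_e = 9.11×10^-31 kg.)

|ΔE| = 4.37×10^-18 J

E_1 = h²/(8m_eL²) = 9.713×10^-20 J.
|ΔE| = |2² − 7²|·E_1 = 45·9.713×10^-20 J = 4.37×10^-18 J.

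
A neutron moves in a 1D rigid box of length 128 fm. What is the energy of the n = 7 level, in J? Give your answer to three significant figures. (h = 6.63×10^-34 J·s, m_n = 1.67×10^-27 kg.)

For an infinite well E_n = n²h²/(8m_nL²), so E_1 = h²/(8m_nL²) = (6.63×10^-34)²/(8·1.67×10^-27·(1.28×10^-13 m)²) = 2.008×10^-15 J.
Then E_7 = 7²·E_1 = 49·2.008×10^-15 J = 9.84×10^-14 J.

E_7 = 9.84×10^-14 J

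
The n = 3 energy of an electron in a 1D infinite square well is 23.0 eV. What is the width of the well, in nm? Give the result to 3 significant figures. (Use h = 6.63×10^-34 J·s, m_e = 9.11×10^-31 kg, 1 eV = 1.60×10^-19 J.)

L = 0.384 nm

From E_n = n²h²/(8m_eL²), L = n·h/√(8m_eE_n).
E_3 = 23.0 eV = 3.680×10^-18 J, so L = 3·6.63×10^-34/√(8·9.11×10^-31·3.680×10^-18) = 3.84×10^-10 m = 0.384 nm.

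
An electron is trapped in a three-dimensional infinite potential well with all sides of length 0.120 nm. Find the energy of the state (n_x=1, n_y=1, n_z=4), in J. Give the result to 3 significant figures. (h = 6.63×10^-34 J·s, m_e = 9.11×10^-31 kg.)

For a 3D rectangular well E = (h²/8m_e)·Σ n_i²/L_i² = (6.63×10^-34)²/(8·9.11×10^-31) · [1²/(0.120 nm)² + 1²/(0.120 nm)² + 4²/(0.120 nm)²].
Evaluating gives E = 7.54×10^-17 J.

E = 7.54×10^-17 J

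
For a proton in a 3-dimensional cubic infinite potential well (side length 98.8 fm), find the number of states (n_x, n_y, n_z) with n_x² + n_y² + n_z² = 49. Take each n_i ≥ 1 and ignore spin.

The level has n_x² + n_y² + n_z² = 49. The ordered positive-integer solutions are (2, 3, 6), (2, 6, 3), (3, 2, 6), (3, 6, 2), (6, 2, 3), (6, 3, 2).
That gives 6 states.

degeneracy = 6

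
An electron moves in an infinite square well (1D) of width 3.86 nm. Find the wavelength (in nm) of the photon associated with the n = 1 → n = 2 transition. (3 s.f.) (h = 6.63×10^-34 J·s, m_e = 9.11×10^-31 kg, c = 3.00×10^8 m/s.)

λ = 1.64×10^4 nm

E_1 = h²/(8m_eL²) = 4.048×10^-21 J, so ΔE = (2² − 1²)E_1 = 1.214×10^-20 J.
λ = hc/ΔE = (6.63×10^-34·3.00×10^8)/1.214×10^-20 = 1.64×10^-5 m = 1.64×10^4 nm.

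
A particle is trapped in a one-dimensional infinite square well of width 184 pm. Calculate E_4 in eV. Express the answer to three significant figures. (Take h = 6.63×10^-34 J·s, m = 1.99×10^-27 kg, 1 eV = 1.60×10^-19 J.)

E_4 = 0.0816 eV

For an infinite well E_n = n²h²/(8mL²), so E_1 = h²/(8mL²) = (6.63×10^-34)²/(8·1.99×10^-27·(1.84×10^-10 m)²) = 8.155×10^-22 J.
Then E_4 = 4²·E_1 = 16·8.155×10^-22 J = 1.305×10^-20 J.
Converting, E_4 = 1.305×10^-20 J / (1.60×10^-19 J/eV) = 0.0816 eV.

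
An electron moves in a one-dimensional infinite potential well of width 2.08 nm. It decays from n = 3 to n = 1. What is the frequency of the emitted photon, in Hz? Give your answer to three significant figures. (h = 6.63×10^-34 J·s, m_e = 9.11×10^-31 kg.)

E_1 = h²/(8m_eL²) = 1.394×10^-20 J and ΔE = (3² − 1²)E_1 = 1.115×10^-19 J.
f = ΔE/h = 1.115×10^-19/6.63×10^-34 = 1.68×10^14 Hz.

f = 1.68×10^14 Hz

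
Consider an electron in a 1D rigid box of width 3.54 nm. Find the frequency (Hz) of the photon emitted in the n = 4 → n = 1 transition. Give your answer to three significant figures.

E_1 = h²/(8m_eL²) = 4.808×10^-21 J and ΔE = (4² − 1²)E_1 = 7.212×10^-20 J.
f = ΔE/h = 7.212×10^-20/6.626×10^-34 = 1.09×10^14 Hz.

f = 1.09×10^14 Hz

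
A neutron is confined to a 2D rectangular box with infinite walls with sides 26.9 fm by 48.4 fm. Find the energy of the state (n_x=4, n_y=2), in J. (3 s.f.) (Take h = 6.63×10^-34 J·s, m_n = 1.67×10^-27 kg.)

E = 7.84×10^-13 J

For a 2D rectangular well E = (h²/8m_n)·Σ n_i²/L_i² = (6.63×10^-34)²/(8·1.67×10^-27) · [4²/(26.9 fm)² + 2²/(48.4 fm)²].
Evaluating gives E = 7.84×10^-13 J.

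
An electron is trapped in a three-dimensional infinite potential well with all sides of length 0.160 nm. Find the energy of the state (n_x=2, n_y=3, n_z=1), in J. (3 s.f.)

For a 3D rectangular well E = (h²/8m_e)·Σ n_i²/L_i² = (6.626×10^-34)²/(8·9.109×10^-31) · [2²/(0.160 nm)² + 3²/(0.160 nm)² + 1²/(0.160 nm)²].
Evaluating gives E = 3.29×10^-17 J.

E = 3.29×10^-17 J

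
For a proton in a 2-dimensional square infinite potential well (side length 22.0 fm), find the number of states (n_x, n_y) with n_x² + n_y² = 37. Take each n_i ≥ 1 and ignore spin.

The level has n_x² + n_y² = 37. The ordered positive-integer solutions are (1, 6), (6, 1).
That gives 2 states.

degeneracy = 2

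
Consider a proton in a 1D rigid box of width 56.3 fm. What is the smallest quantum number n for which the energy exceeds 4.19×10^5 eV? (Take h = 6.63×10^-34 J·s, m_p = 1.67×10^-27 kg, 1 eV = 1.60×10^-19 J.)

n = 3

E_1 = h²/(8m_pL²) = 1.038×10^-14 J = 6.488×10^4 eV.
Need n² > 4.19×10^5/6.488×10^4 = 6.458, i.e. n > 2.541.
The smallest integer satisfying this is n = 3.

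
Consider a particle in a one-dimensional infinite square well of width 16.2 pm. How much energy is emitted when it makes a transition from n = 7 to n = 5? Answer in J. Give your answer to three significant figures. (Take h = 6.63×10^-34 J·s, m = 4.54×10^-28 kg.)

|ΔE| = 1.11×10^-17 J

E_1 = h²/(8mL²) = 4.612×10^-19 J.
|ΔE| = |7² − 5²|·E_1 = 24·4.612×10^-19 J = 1.11×10^-17 J.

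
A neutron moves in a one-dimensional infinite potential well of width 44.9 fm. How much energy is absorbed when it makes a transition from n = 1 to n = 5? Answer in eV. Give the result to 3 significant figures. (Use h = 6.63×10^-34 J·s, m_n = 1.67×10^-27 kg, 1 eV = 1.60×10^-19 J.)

|ΔE| = 2.45×10^6 eV

E_1 = h²/(8m_nL²) = 1.632×10^-14 J.
|ΔE| = |1² − 5²|·E_1 = 24·1.632×10^-14 J = 3.917×10^-13 J = 2.45×10^6 eV.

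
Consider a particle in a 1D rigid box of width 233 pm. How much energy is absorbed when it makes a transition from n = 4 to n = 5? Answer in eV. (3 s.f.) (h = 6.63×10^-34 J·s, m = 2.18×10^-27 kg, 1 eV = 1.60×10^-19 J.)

E_1 = h²/(8mL²) = 4.643×10^-22 J.
|ΔE| = |4² − 5²|·E_1 = 9·4.643×10^-22 J = 4.179×10^-21 J = 0.0261 eV.

|ΔE| = 0.0261 eV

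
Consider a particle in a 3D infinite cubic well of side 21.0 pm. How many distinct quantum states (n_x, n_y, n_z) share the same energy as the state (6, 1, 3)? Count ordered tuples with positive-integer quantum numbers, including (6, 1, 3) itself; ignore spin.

degeneracy = 6

The level has n_x² + n_y² + n_z² = 46. The ordered positive-integer solutions are (1, 3, 6), (1, 6, 3), (3, 1, 6), (3, 6, 1), (6, 1, 3), (6, 3, 1).
That gives 6 states.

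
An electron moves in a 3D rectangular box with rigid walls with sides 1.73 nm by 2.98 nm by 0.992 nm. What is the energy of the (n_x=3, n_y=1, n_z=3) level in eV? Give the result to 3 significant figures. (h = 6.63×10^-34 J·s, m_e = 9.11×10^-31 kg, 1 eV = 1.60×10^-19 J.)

E = 4.62 eV

For a 3D rectangular well E = (h²/8m_e)·Σ n_i²/L_i² = (6.63×10^-34)²/(8·9.11×10^-31) · [3²/(1.73 nm)² + 1²/(2.98 nm)² + 3²/(0.992 nm)²].
Evaluating gives E = 7.398×10^-19 J = 4.62 eV.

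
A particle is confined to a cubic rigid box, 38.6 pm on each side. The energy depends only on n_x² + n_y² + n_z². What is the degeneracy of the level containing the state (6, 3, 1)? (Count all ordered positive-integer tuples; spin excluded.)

degeneracy = 6

The level has n_x² + n_y² + n_z² = 46. The ordered positive-integer solutions are (1, 3, 6), (1, 6, 3), (3, 1, 6), (3, 6, 1), (6, 1, 3), (6, 3, 1).
That gives 6 states.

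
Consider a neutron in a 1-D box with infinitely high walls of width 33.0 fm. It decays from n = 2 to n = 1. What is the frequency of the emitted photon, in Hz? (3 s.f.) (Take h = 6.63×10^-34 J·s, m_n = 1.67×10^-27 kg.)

E_1 = h²/(8m_nL²) = 3.021×10^-14 J and ΔE = (2² − 1²)E_1 = 9.063×10^-14 J.
f = ΔE/h = 9.063×10^-14/6.63×10^-34 = 1.37×10^20 Hz.

f = 1.37×10^20 Hz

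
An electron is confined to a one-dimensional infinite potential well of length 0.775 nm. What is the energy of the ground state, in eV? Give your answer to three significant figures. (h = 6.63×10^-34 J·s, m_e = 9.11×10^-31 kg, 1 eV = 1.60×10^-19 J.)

E_1 = 0.628 eV

For an infinite well E_n = n²h²/(8m_eL²), so E_1 = h²/(8m_eL²) = (6.63×10^-34)²/(8·9.11×10^-31·(7.75×10^-10 m)²) = 1.004×10^-19 J.
Converting, E_1 = 1.004×10^-19 J / (1.60×10^-19 J/eV) = 0.628 eV.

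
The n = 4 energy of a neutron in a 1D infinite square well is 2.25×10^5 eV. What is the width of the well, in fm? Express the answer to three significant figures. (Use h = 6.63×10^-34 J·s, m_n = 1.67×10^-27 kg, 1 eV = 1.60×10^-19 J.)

L = 121 fm

From E_n = n²h²/(8m_nL²), L = n·h/√(8m_nE_n).
E_4 = 2.25×10^5 eV = 3.600×10^-14 J, so L = 4·6.63×10^-34/√(8·1.67×10^-27·3.600×10^-14) = 1.21×10^-13 m = 121 fm.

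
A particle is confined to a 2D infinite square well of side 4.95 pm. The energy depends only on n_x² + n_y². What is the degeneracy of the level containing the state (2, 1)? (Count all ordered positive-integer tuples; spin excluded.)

degeneracy = 2

The level has n_x² + n_y² = 5. The ordered positive-integer solutions are (1, 2), (2, 1).
That gives 2 states.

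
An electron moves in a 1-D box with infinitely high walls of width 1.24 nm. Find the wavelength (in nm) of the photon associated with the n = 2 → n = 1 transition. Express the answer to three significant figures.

E_1 = h²/(8m_eL²) = 3.918×10^-20 J, so ΔE = (2² − 1²)E_1 = 1.175×10^-19 J.
λ = hc/ΔE = (6.626×10^-34·2.998×10^8)/1.175×10^-19 = 1.69×10^-6 m = 1.69×10^3 nm.

λ = 1.69×10^3 nm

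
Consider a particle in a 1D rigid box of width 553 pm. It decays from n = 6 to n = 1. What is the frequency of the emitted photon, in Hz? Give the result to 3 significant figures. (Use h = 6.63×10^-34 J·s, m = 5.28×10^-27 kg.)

E_1 = h²/(8mL²) = 3.403×10^-23 J and ΔE = (6² − 1²)E_1 = 1.191×10^-21 J.
f = ΔE/h = 1.191×10^-21/6.63×10^-34 = 1.80×10^12 Hz.

f = 1.80×10^12 Hz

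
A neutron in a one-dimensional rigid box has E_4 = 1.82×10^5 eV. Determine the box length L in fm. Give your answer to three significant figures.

L = 134 fm

From E_n = n²h²/(8m_nL²), L = n·h/√(8m_nE_n).
E_4 = 1.82×10^5 eV = 2.916×10^-14 J, so L = 4·6.626×10^-34/√(8·1.675×10^-27·2.916×10^-14) = 1.34×10^-13 m = 134 fm.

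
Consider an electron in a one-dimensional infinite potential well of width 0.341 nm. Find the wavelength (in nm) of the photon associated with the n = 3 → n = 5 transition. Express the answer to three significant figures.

λ = 24.0 nm

E_1 = h²/(8m_eL²) = 5.181×10^-19 J, so ΔE = (5² − 3²)E_1 = 8.290×10^-18 J.
λ = hc/ΔE = (6.626×10^-34·2.998×10^8)/8.290×10^-18 = 2.40×10^-8 m = 24.0 nm.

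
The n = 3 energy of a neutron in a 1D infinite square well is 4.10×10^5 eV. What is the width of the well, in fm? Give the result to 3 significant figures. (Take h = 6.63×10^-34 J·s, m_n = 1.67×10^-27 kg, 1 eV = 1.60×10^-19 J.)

L = 67.2 fm

From E_n = n²h²/(8m_nL²), L = n·h/√(8m_nE_n).
E_3 = 4.10×10^5 eV = 6.560×10^-14 J, so L = 3·6.63×10^-34/√(8·1.67×10^-27·6.560×10^-14) = 6.72×10^-14 m = 67.2 fm.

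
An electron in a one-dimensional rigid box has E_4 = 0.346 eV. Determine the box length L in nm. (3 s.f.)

L = 4.17 nm

From E_n = n²h²/(8m_eL²), L = n·h/√(8m_eE_n).
E_4 = 0.346 eV = 5.543×10^-20 J, so L = 4·6.626×10^-34/√(8·9.109×10^-31·5.543×10^-20) = 4.17×10^-9 m = 4.17 nm.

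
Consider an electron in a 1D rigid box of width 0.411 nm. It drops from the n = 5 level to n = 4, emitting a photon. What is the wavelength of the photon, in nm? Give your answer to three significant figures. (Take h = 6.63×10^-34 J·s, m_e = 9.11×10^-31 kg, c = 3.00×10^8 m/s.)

λ = 61.9 nm

E_1 = h²/(8m_eL²) = 3.571×10^-19 J, so ΔE = (5² − 4²)E_1 = 3.214×10^-18 J.
λ = hc/ΔE = (6.63×10^-34·3.00×10^8)/3.214×10^-18 = 6.19×10^-8 m = 61.9 nm.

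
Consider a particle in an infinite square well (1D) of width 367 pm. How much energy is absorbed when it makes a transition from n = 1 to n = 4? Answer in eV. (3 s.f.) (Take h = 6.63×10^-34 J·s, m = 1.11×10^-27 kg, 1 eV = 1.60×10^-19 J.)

E_1 = h²/(8mL²) = 3.675×10^-22 J.
|ΔE| = |1² − 4²|·E_1 = 15·3.675×10^-22 J = 5.512×10^-21 J = 0.0345 eV.

|ΔE| = 0.0345 eV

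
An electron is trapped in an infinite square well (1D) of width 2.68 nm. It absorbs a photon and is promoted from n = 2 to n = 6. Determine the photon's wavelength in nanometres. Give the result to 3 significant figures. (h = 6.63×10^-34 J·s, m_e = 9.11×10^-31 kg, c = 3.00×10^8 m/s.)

λ = 740 nm

E_1 = h²/(8m_eL²) = 8.397×10^-21 J, so ΔE = (6² − 2²)E_1 = 2.687×10^-19 J.
λ = hc/ΔE = (6.63×10^-34·3.00×10^8)/2.687×10^-19 = 7.40×10^-7 m = 740 nm.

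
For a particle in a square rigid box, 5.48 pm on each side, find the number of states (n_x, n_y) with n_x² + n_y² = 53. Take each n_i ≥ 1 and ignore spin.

The level has n_x² + n_y² = 53. The ordered positive-integer solutions are (2, 7), (7, 2).
That gives 2 states.

degeneracy = 2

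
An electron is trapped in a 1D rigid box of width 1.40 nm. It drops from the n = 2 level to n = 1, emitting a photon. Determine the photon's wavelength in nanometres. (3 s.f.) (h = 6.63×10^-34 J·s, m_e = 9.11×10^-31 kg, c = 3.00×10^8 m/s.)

λ = 2.15×10^3 nm

E_1 = h²/(8m_eL²) = 3.077×10^-20 J, so ΔE = (2² − 1²)E_1 = 9.231×10^-20 J.
λ = hc/ΔE = (6.63×10^-34·3.00×10^8)/9.231×10^-20 = 2.15×10^-6 m = 2.15×10^3 nm.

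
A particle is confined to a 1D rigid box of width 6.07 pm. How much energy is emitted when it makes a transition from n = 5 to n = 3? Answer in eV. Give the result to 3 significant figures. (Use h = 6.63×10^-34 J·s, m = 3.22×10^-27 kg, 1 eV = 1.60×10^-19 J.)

E_1 = h²/(8mL²) = 4.631×10^-19 J.
|ΔE| = |5² − 3²|·E_1 = 16·4.631×10^-19 J = 7.410×10^-18 J = 46.3 eV.

|ΔE| = 46.3 eV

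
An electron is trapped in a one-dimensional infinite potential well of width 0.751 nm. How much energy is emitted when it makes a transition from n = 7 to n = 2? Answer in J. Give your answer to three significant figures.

|ΔE| = 4.81×10^-18 J

E_1 = h²/(8m_eL²) = 1.068×10^-19 J.
|ΔE| = |7² − 2²|·E_1 = 45·1.068×10^-19 J = 4.81×10^-18 J.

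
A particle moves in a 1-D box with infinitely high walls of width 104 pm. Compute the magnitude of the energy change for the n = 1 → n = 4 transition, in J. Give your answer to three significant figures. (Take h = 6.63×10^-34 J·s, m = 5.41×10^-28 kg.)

E_1 = h²/(8mL²) = 9.390×10^-21 J.
|ΔE| = |1² − 4²|·E_1 = 15·9.390×10^-21 J = 1.41×10^-19 J.

|ΔE| = 1.41×10^-19 J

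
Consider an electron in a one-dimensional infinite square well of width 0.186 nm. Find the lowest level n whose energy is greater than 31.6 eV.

n = 2

E_1 = h²/(8m_eL²) = 1.741×10^-18 J = 10.87 eV.
Need n² > 31.6/10.87 = 2.907, i.e. n > 1.705.
The smallest integer satisfying this is n = 2.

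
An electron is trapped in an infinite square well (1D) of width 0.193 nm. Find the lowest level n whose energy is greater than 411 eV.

E_1 = h²/(8m_eL²) = 1.617×10^-18 J = 10.09 eV.
Need n² > 411/10.09 = 40.73, i.e. n > 6.382.
The smallest integer satisfying this is n = 7.

n = 7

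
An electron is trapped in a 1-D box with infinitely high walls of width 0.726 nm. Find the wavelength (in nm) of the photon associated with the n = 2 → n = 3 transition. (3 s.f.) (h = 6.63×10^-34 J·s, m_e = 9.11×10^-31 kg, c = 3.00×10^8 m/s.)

λ = 348 nm

E_1 = h²/(8m_eL²) = 1.144×10^-19 J, so ΔE = (3² − 2²)E_1 = 5.720×10^-19 J.
λ = hc/ΔE = (6.63×10^-34·3.00×10^8)/5.720×10^-19 = 3.48×10^-7 m = 348 nm.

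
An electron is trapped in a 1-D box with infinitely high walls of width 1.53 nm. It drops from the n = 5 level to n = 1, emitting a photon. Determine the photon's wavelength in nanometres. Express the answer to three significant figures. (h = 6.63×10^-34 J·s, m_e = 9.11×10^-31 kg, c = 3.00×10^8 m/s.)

λ = 322 nm

E_1 = h²/(8m_eL²) = 2.577×10^-20 J, so ΔE = (5² − 1²)E_1 = 6.185×10^-19 J.
λ = hc/ΔE = (6.63×10^-34·3.00×10^8)/6.185×10^-19 = 3.22×10^-7 m = 322 nm.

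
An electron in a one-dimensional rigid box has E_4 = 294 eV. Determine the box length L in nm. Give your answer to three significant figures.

From E_n = n²h²/(8m_eL²), L = n·h/√(8m_eE_n).
E_4 = 294 eV = 4.710×10^-17 J, so L = 4·6.626×10^-34/√(8·9.109×10^-31·4.710×10^-17) = 1.43×10^-10 m = 0.143 nm.

L = 0.143 nm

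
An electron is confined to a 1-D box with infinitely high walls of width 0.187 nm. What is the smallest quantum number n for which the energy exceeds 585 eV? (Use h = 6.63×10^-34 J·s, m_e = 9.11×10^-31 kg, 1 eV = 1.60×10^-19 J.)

E_1 = h²/(8m_eL²) = 1.725×10^-18 J = 10.78 eV.
Need n² > 585/10.78 = 54.27, i.e. n > 7.367.
The smallest integer satisfying this is n = 8.

n = 8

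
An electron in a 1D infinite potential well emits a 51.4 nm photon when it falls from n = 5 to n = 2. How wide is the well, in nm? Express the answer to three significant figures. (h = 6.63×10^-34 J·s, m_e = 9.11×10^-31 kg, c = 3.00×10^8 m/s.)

The photon carries ΔE = hc/λ = 6.63×10^-34·3.00×10^8/5.14×10^-8 m = 3.870×10^-18 J.
Since ΔE = (5² − 2²)E_1, E_1 = 1.843×10^-19 J, and L = h/√(8m_eE_1) = 5.72×10^-10 m = 0.572 nm.

L = 0.572 nm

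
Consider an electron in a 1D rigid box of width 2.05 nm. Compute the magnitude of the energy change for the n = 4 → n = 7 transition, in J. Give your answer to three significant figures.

|ΔE| = 4.73×10^-19 J

E_1 = h²/(8m_eL²) = 1.434×10^-20 J.
|ΔE| = |4² − 7²|·E_1 = 33·1.434×10^-20 J = 4.73×10^-19 J.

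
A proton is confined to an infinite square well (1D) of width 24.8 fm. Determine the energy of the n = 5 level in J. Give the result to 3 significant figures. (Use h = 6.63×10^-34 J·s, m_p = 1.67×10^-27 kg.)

For an infinite well E_n = n²h²/(8m_pL²), so E_1 = h²/(8m_pL²) = (6.63×10^-34)²/(8·1.67×10^-27·(2.48×10^-14 m)²) = 5.350×10^-14 J.
Then E_5 = 5²·E_1 = 25·5.350×10^-14 J = 1.34×10^-12 J.

E_5 = 1.34×10^-12 J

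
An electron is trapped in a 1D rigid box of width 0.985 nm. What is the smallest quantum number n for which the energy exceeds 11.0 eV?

n = 6

E_1 = h²/(8m_eL²) = 6.210×10^-20 J = 0.3876 eV.
Need n² > 11.0/0.3876 = 28.38, i.e. n > 5.327.
The smallest integer satisfying this is n = 6.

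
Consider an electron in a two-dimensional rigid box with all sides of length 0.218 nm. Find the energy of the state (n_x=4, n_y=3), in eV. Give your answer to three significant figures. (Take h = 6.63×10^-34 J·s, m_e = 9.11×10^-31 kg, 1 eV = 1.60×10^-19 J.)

E = 198 eV

For a 2D rectangular well E = (h²/8m_e)·Σ n_i²/L_i² = (6.63×10^-34)²/(8·9.11×10^-31) · [4²/(0.218 nm)² + 3²/(0.218 nm)²].
Evaluating gives E = 3.173×10^-17 J = 198 eV.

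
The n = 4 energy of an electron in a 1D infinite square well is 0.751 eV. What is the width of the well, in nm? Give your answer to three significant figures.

L = 2.83 nm

From E_n = n²h²/(8m_eL²), L = n·h/√(8m_eE_n).
E_4 = 0.751 eV = 1.203×10^-19 J, so L = 4·6.626×10^-34/√(8·9.109×10^-31·1.203×10^-19) = 2.83×10^-9 m = 2.83 nm.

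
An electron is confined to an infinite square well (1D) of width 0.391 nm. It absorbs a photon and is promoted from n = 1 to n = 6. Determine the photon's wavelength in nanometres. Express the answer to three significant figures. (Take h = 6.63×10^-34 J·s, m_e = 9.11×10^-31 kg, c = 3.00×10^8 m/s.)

λ = 14.4 nm

E_1 = h²/(8m_eL²) = 3.945×10^-19 J, so ΔE = (6² − 1²)E_1 = 1.381×10^-17 J.
λ = hc/ΔE = (6.63×10^-34·3.00×10^8)/1.381×10^-17 = 1.44×10^-8 m = 14.4 nm.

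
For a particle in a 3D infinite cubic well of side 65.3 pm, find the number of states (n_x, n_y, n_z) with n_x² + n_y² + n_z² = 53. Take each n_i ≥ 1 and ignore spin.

The level has n_x² + n_y² + n_z² = 53. The ordered positive-integer solutions are (1, 4, 6), (1, 6, 4), (4, 1, 6), (4, 6, 1), (6, 1, 4), (6, 4, 1).
That gives 6 states.

degeneracy = 6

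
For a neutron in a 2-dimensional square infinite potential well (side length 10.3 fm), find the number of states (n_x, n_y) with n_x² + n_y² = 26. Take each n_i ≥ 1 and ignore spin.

The level has n_x² + n_y² = 26. The ordered positive-integer solutions are (1, 5), (5, 1).
That gives 2 states.

degeneracy = 2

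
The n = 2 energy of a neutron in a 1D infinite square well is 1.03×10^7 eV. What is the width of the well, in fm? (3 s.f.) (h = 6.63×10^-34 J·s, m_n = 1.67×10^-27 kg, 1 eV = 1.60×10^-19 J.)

L = 8.94 fm

From E_n = n²h²/(8m_nL²), L = n·h/√(8m_nE_n).
E_2 = 1.03×10^7 eV = 1.648×10^-12 J, so L = 2·6.63×10^-34/√(8·1.67×10^-27·1.648×10^-12) = 8.94×10^-15 m = 8.94 fm.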